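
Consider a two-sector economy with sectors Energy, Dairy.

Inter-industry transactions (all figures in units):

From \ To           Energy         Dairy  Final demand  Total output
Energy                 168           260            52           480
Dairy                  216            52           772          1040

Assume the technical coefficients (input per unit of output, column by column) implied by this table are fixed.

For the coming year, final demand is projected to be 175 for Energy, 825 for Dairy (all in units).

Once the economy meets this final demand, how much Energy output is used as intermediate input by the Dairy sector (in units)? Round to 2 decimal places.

Technical coefficients a_ij = z_ij / X_j:
  a_EE = 168/480 = 0.35, a_DE = 216/480 = 0.45
  a_ED = 260/1040 = 0.25, a_DD = 52/1040 = 0.05
I − A =
  [   0.65    -0.25]
  [  -0.45     0.95]
det(I−A) = (0.65)(0.95) − (-0.25)(-0.45) = 0.5050
adj(I−A) = [[0.95, 0.25], [0.45, 0.65]]
(I − A)⁻¹ = adj(I−A) / det(I−A) ≈
  [   1.8812     0.4950]
  [   0.8911     1.2871]
First solve x = (I − A)⁻¹ d = adj(I−A)·d / det(I−A); in particular x_D = (0.45·175 + 0.65·825) / 0.5050 = 615.00 / 0.5050 ≈ 1217.8218.
Intermediate flow from E to D: z_ED = a_ED · x_D = 0.25 × 615.00 / 0.5050 = 153.75 / 0.5050 ≈ 304.46.

z_ED = 304.46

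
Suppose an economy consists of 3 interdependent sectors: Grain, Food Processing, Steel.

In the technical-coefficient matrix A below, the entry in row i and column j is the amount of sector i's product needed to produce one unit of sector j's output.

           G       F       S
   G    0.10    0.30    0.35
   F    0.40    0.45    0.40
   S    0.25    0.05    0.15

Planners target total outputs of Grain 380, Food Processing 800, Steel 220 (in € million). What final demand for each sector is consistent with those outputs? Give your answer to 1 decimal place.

I − A =
  [   0.90    -0.30    -0.35]
  [  -0.40     0.55    -0.40]
  [  -0.25    -0.05     0.85]
d = (I − A) x:
  d_G = (+0.90)·380 + (-0.30)·800 + (-0.35)·220 = 25.0
  d_F = (-0.40)·380 + (+0.55)·800 + (-0.40)·220 = 200.0
  d_S = (-0.25)·380 + (-0.05)·800 + (+0.85)·220 = 52.0

d_G = 25.0, d_F = 200.0, d_S = 52.0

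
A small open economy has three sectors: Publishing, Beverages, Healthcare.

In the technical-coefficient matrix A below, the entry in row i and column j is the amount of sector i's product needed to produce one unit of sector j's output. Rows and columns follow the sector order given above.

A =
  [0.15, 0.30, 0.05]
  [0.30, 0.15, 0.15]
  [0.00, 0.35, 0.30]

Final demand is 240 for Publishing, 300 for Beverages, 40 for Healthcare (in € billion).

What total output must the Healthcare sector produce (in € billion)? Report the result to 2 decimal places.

x_H = 355.71

I − A =
  [   0.85    -0.30    -0.05]
  [  -0.30     0.85    -0.15]
  [   0.00    -0.35     0.70]
Cofactors of I−A, C_ij = (−1)^(i+j)·(minor ij) (rows/columns in the sector order above):
  C_11 = (0.85)(0.70) − (-0.15)(-0.35) = 0.5425
  C_12 = −[(-0.30)(0.70) − (-0.15)(0.00)] = 0.2100
  C_13 = (-0.30)(-0.35) − (0.85)(0.00) = 0.1050
  C_21 = −[(-0.30)(0.70) − (-0.05)(-0.35)] = 0.2275
  C_22 = (0.85)(0.70) − (-0.05)(0.00) = 0.5950
  C_23 = −[(0.85)(-0.35) − (-0.30)(0.00)] = 0.2975
  C_31 = (-0.30)(-0.15) − (-0.05)(0.85) = 0.0875
  C_32 = −[(0.85)(-0.15) − (-0.05)(-0.30)] = 0.1425
  C_33 = (0.85)(0.85) − (-0.30)(-0.30) = 0.6325
det(I−A) = Σ_j (I−A)_1j·C_1j = (0.85)(0.5425) + (-0.30)(0.2100) + (-0.05)(0.1050) = 0.392875
adj(I−A) = Cᵀ =
  [ 0.5425   0.2275   0.0875]
  [ 0.2100   0.5950   0.1425]
  [ 0.1050   0.2975   0.6325]
(I − A)⁻¹ = adj(I−A) / det(I−A) ≈
  [   1.3808     0.5791     0.2227]
  [   0.5345     1.5145     0.3627]
  [   0.2673     0.7572     1.6099]
x = (I − A)⁻¹ d = adj(I−A)·d / det(I−A), with det(I−A) = 0.392875:
  x_P = (0.5425·240 + 0.2275·300 + 0.0875·40) / 0.392875 = 201.95 / 0.392875 ≈ 514.03
  x_B = (0.2100·240 + 0.5950·300 + 0.1425·40) / 0.392875 = 234.60 / 0.392875 ≈ 597.14
  x_H = (0.1050·240 + 0.2975·300 + 0.6325·40) / 0.392875 = 139.75 / 0.392875 ≈ 355.71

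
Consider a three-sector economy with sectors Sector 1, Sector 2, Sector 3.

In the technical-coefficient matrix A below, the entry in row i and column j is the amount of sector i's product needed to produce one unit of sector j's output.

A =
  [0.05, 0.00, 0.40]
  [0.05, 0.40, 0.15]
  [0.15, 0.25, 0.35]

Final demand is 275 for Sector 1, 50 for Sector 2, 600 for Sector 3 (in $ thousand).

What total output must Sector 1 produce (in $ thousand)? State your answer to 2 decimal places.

I − A =
  [   0.95     0.00    -0.40]
  [  -0.05     0.60    -0.15]
  [  -0.15    -0.25     0.65]
Cofactors of I−A, C_ij = (−1)^(i+j)·(minor ij) (rows/columns in the sector order above):
  C_11 = (0.60)(0.65) − (-0.15)(-0.25) = 0.3525
  C_12 = −[(-0.05)(0.65) − (-0.15)(-0.15)] = 0.0550
  C_13 = (-0.05)(-0.25) − (0.60)(-0.15) = 0.1025
  C_21 = −[(0.00)(0.65) − (-0.40)(-0.25)] = 0.1000
  C_22 = (0.95)(0.65) − (-0.40)(-0.15) = 0.5575
  C_23 = −[(0.95)(-0.25) − (0.00)(-0.15)] = 0.2375
  C_31 = (0.00)(-0.15) − (-0.40)(0.60) = 0.2400
  C_32 = −[(0.95)(-0.15) − (-0.40)(-0.05)] = 0.1625
  C_33 = (0.95)(0.60) − (0.00)(-0.05) = 0.5700
det(I−A) = Σ_j (I−A)_1j·C_1j = (0.95)(0.3525) + (0.00)(0.0550) + (-0.40)(0.1025) = 0.293875
adj(I−A) = Cᵀ =
  [ 0.3525   0.1000   0.2400]
  [ 0.0550   0.5575   0.1625]
  [ 0.1025   0.2375   0.5700]
(I − A)⁻¹ = adj(I−A) / det(I−A) ≈
  [   1.1995     0.3403     0.8167]
  [   0.1872     1.8971     0.5530]
  [   0.3488     0.8082     1.9396]
x = (I − A)⁻¹ d = adj(I−A)·d / det(I−A), with det(I−A) = 0.293875:
  x_1 = (0.3525·275 + 0.1000·50 + 0.2400·600) / 0.293875 = 245.9375 / 0.293875 ≈ 836.88
  x_2 = (0.0550·275 + 0.5575·50 + 0.1625·600) / 0.293875 = 140.50 / 0.293875 ≈ 478.09
  x_3 = (0.1025·275 + 0.2375·50 + 0.5700·600) / 0.293875 = 382.0625 / 0.293875 ≈ 1300.09

x_1 = 836.88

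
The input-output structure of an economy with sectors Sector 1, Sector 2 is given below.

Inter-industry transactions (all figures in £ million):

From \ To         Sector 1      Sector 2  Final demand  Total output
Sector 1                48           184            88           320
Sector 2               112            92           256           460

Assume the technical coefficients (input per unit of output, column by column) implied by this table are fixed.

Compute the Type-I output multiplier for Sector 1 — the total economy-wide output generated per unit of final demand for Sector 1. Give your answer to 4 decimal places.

m_1 = 2.1296

Technical coefficients a_ij = z_ij / X_j:
  a_11 = 48/320 = 0.15, a_21 = 112/320 = 0.35
  a_12 = 184/460 = 0.40, a_22 = 92/460 = 0.20
I − A =
  [   0.85    -0.40]
  [  -0.35     0.80]
det(I−A) = (0.85)(0.80) − (-0.40)(-0.35) = 0.5400
adj(I−A) = [[0.80, 0.40], [0.35, 0.85]]
(I − A)⁻¹ = adj(I−A) / det(I−A) ≈
  [   1.48148     0.74074]
  [   0.64815     1.57407]
The output multiplier for sector j is the column-j sum of the Leontief inverse (I − A)⁻¹ = adj(I−A) / det(I−A).
Column 1 of adj(I−A): (0.80, 0.35); det(I−A) = 0.5400.
m_1 = (0.80 + 0.35) / 0.5400 = 1.15 / 0.5400 ≈ 2.1296.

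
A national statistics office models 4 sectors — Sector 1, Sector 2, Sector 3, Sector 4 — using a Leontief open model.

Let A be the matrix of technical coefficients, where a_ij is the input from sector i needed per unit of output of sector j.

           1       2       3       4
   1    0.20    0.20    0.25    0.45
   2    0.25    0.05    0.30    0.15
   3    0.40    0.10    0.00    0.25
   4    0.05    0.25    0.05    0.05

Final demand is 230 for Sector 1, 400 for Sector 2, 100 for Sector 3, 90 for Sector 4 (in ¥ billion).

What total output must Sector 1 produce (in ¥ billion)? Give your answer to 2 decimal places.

x_1 = 1002.92

I − A =
  [   0.80    -0.20    -0.25    -0.45]
  [  -0.25     0.95    -0.30    -0.15]
  [  -0.40    -0.10     1.00    -0.25]
  [  -0.05    -0.25    -0.05     0.95]
Compute the cofactors C_ij = (−1)^(i+j)·(3×3 minor ij) of I−A; the adjugate is their transpose:
adj(I−A) = Cᵀ =
  [ 0.805125   0.341625   0.329875   0.522125]
  [ 0.362625   0.620375   0.294125   0.347125]
  [ 0.398000   0.247250   0.593500   0.383750]
  [ 0.158750   0.194250   0.126000   0.560750]
det(I−A) = Σ_j (I−A)_1j·C_1j = (0.80)(0.805125) + (-0.20)(0.362625) + (-0.25)(0.398000) + (-0.45)(0.158750) = 0.4006375
(I − A)⁻¹ = adj(I−A) / det(I−A) ≈
  [   2.0096     0.8527     0.8234     1.3032]
  [   0.9051     1.5485     0.7341     0.8664]
  [   0.9934     0.6171     1.4814     0.9578]
  [   0.3962     0.4849     0.3145     1.3996]
x = (I − A)⁻¹ d = adj(I−A)·d / det(I−A), with det(I−A) = 0.4006375:
  x_1 = (0.805125·230 + 0.341625·400 + 0.329875·100 + 0.522125·90) / 0.4006375 = 401.8075 / 0.4006375 ≈ 1002.92
  x_2 = (0.362625·230 + 0.620375·400 + 0.294125·100 + 0.347125·90) / 0.4006375 = 392.2075 / 0.4006375 ≈ 978.96
  x_3 = (0.398000·230 + 0.247250·400 + 0.593500·100 + 0.383750·90) / 0.4006375 = 284.3275 / 0.4006375 ≈ 709.69
  x_4 = (0.158750·230 + 0.194250·400 + 0.126000·100 + 0.560750·90) / 0.4006375 = 177.28 / 0.4006375 ≈ 442.49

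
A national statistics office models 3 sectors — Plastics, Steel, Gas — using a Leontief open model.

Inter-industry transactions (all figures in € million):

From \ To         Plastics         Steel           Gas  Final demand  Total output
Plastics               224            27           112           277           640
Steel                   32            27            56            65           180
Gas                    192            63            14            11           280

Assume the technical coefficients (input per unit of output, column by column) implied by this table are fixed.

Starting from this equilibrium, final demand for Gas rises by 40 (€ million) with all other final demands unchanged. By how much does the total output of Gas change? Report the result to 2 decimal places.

Technical coefficients a_ij = z_ij / X_j:
  a_PP = 224/640 = 0.35, a_SP = 32/640 = 0.05, a_GP = 192/640 = 0.30
  a_PS = 27/180 = 0.15, a_SS = 27/180 = 0.15, a_GS = 63/180 = 0.35
  a_PG = 112/280 = 0.40, a_SG = 56/280 = 0.20, a_GG = 14/280 = 0.05
I − A =
  [   0.65    -0.15    -0.40]
  [  -0.05     0.85    -0.20]
  [  -0.30    -0.35     0.95]
Cofactors of I−A, C_ij = (−1)^(i+j)·(minor ij) (rows/columns in the sector order above):
  C_11 = (0.85)(0.95) − (-0.20)(-0.35) = 0.7375
  C_12 = −[(-0.05)(0.95) − (-0.20)(-0.30)] = 0.1075
  C_13 = (-0.05)(-0.35) − (0.85)(-0.30) = 0.2725
  C_21 = −[(-0.15)(0.95) − (-0.40)(-0.35)] = 0.2825
  C_22 = (0.65)(0.95) − (-0.40)(-0.30) = 0.4975
  C_23 = −[(0.65)(-0.35) − (-0.15)(-0.30)] = 0.2725
  C_31 = (-0.15)(-0.20) − (-0.40)(0.85) = 0.3700
  C_32 = −[(0.65)(-0.20) − (-0.40)(-0.05)] = 0.1500
  C_33 = (0.65)(0.85) − (-0.15)(-0.05) = 0.5450
det(I−A) = Σ_j (I−A)_1j·C_1j = (0.65)(0.7375) + (-0.15)(0.1075) + (-0.40)(0.2725) = 0.35425
adj(I−A) = Cᵀ =
  [ 0.7375   0.2825   0.3700]
  [ 0.1075   0.4975   0.1500]
  [ 0.2725   0.2725   0.5450]
(I − A)⁻¹ = adj(I−A) / det(I−A) ≈
  [   2.0819     0.7975     1.0445]
  [   0.3035     1.4044     0.4234]
  [   0.7692     0.7692     1.5385]
Δx = (I − A)⁻¹ Δd with Δd having +40 in the Gas component and 0 elsewhere.
So Δx_G = L_GG · (+40), where L_GG = adj(I−A)_GG / det(I−A) = 0.5450 / 0.35425.
Δx_G = 0.5450 × (+40) / 0.35425 = 21.80 / 0.35425 ≈ 61.54.

Δx_G = 61.54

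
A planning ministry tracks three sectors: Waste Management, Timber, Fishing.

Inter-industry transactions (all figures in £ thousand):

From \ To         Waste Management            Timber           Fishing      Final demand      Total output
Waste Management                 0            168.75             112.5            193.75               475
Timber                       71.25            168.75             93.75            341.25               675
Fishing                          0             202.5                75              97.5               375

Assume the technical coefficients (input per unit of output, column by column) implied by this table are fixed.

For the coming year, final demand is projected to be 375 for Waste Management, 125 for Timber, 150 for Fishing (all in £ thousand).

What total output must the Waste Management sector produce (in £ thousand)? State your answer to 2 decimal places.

x_W = 573.73

Technical coefficients a_ij = z_ij / X_j:
  a_WW = 0/475 = 0.00, a_TW = 71.25/475 = 0.15, a_FW = 0/475 = 0.00
  a_WT = 168.75/675 = 0.25, a_TT = 168.75/675 = 0.25, a_FT = 202.5/675 = 0.30
  a_WF = 112.5/375 = 0.30, a_TF = 93.75/375 = 0.25, a_FF = 75/375 = 0.20
I − A =
  [   1.00    -0.25    -0.30]
  [  -0.15     0.75    -0.25]
  [   0.00    -0.30     0.80]
Cofactors of I−A, C_ij = (−1)^(i+j)·(minor ij) (rows/columns in the sector order above):
  C_11 = (0.75)(0.80) − (-0.25)(-0.30) = 0.5250
  C_12 = −[(-0.15)(0.80) − (-0.25)(0.00)] = 0.1200
  C_13 = (-0.15)(-0.30) − (0.75)(0.00) = 0.0450
  C_21 = −[(-0.25)(0.80) − (-0.30)(-0.30)] = 0.2900
  C_22 = (1.00)(0.80) − (-0.30)(0.00) = 0.8000
  C_23 = −[(1.00)(-0.30) − (-0.25)(0.00)] = 0.3000
  C_31 = (-0.25)(-0.25) − (-0.30)(0.75) = 0.2875
  C_32 = −[(1.00)(-0.25) − (-0.30)(-0.15)] = 0.2950
  C_33 = (1.00)(0.75) − (-0.25)(-0.15) = 0.7125
det(I−A) = Σ_j (I−A)_1j·C_1j = (1.00)(0.5250) + (-0.25)(0.1200) + (-0.30)(0.0450) = 0.4815
adj(I−A) = Cᵀ =
  [ 0.5250   0.2900   0.2875]
  [ 0.1200   0.8000   0.2950]
  [ 0.0450   0.3000   0.7125]
(I − A)⁻¹ = adj(I−A) / det(I−A) ≈
  [   1.0903     0.6023     0.5971]
  [   0.2492     1.6615     0.6127]
  [   0.0935     0.6231     1.4798]
x = (I − A)⁻¹ d = adj(I−A)·d / det(I−A), with det(I−A) = 0.4815:
  x_W = (0.5250·375 + 0.2900·125 + 0.2875·150) / 0.4815 = 276.25 / 0.4815 ≈ 573.73
  x_T = (0.1200·375 + 0.8000·125 + 0.2950·150) / 0.4815 = 189.25 / 0.4815 ≈ 393.04
  x_F = (0.0450·375 + 0.3000·125 + 0.7125·150) / 0.4815 = 161.25 / 0.4815 ≈ 334.89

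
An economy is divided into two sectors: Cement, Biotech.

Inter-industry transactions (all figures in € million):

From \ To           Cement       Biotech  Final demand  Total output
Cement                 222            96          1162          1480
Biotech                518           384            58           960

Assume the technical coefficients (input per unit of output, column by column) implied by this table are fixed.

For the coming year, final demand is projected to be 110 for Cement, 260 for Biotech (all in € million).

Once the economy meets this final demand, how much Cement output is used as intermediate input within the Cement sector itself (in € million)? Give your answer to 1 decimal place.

Technical coefficients a_ij = z_ij / X_j:
  a_11 = 222/1480 = 0.15, a_21 = 518/1480 = 0.35
  a_12 = 96/960 = 0.10, a_22 = 384/960 = 0.40
I − A =
  [   0.85    -0.10]
  [  -0.35     0.60]
det(I−A) = (0.85)(0.60) − (-0.10)(-0.35) = 0.4750
adj(I−A) = [[0.60, 0.10], [0.35, 0.85]]
(I − A)⁻¹ = adj(I−A) / det(I−A) ≈
  [   1.2632     0.2105]
  [   0.7368     1.7895]
First solve x = (I − A)⁻¹ d = adj(I−A)·d / det(I−A); in particular x_1 = (0.60·110 + 0.10·260) / 0.4750 = 92.00 / 0.4750 ≈ 193.684.
Intermediate flow from 1 to 1: z_11 = a_11 · x_1 = 0.15 × 92.00 / 0.4750 = 13.80 / 0.4750 ≈ 29.1.

z_11 = 29.1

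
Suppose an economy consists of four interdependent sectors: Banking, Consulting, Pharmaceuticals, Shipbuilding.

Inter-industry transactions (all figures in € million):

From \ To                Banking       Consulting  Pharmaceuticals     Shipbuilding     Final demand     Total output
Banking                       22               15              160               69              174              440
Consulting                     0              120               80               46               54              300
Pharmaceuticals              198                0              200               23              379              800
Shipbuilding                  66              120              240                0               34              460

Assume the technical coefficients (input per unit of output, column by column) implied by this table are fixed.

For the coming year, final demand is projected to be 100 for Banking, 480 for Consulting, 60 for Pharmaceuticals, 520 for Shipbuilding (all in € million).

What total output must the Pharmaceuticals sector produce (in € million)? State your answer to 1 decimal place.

x_P = 410.8

Technical coefficients a_ij = z_ij / X_j:
  a_BB = 22/440 = 0.05, a_CB = 0/440 = 0.00, a_PB = 198/440 = 0.45, a_SB = 66/440 = 0.15
  a_BC = 15/300 = 0.05, a_CC = 120/300 = 0.40, a_PC = 0/300 = 0.00, a_SC = 120/300 = 0.40
  a_BP = 160/800 = 0.20, a_CP = 80/800 = 0.10, a_PP = 200/800 = 0.25, a_SP = 240/800 = 0.30
  a_BS = 69/460 = 0.15, a_CS = 46/460 = 0.10, a_PS = 23/460 = 0.05, a_SS = 0/460 = 0.00
I − A =
  [   0.95    -0.05    -0.20    -0.15]
  [   0.00     0.60    -0.10    -0.10]
  [  -0.45     0.00     0.75    -0.05]
  [  -0.15    -0.40    -0.30     1.00]
Compute the cofactors C_ij = (−1)^(i+j)·(3×3 minor ij) of I−A; the adjugate is their transpose:
adj(I−A) = Cᵀ =
  [ 0.409000   0.085750   0.151500   0.077500]
  [ 0.070500   0.569625   0.124250   0.073750]
  [ 0.256500   0.068875   0.517750   0.071250]
  [ 0.166500   0.261375   0.227750   0.371250]
det(I−A) = Σ_j (I−A)_1j·C_1j = (0.95)(0.409000) + (-0.05)(0.070500) + (-0.20)(0.256500) + (-0.15)(0.166500) = 0.30875
(I − A)⁻¹ = adj(I−A) / det(I−A) ≈
  [   1.3247     0.2777     0.4907     0.2510]
  [   0.2283     1.8449     0.4024     0.2389]
  [   0.8308     0.2231     1.6769     0.2308]
  [   0.5393     0.8466     0.7377     1.2024]
x = (I − A)⁻¹ d = adj(I−A)·d / det(I−A), with det(I−A) = 0.30875:
  x_B = (0.409000·100 + 0.085750·480 + 0.151500·60 + 0.077500·520) / 0.30875 = 131.45 / 0.30875 ≈ 425.7
  x_C = (0.070500·100 + 0.569625·480 + 0.124250·60 + 0.073750·520) / 0.30875 = 326.275 / 0.30875 ≈ 1056.8
  x_P = (0.256500·100 + 0.068875·480 + 0.517750·60 + 0.071250·520) / 0.30875 = 126.825 / 0.30875 ≈ 410.8
  x_S = (0.166500·100 + 0.261375·480 + 0.227750·60 + 0.371250·520) / 0.30875 = 348.825 / 0.30875 ≈ 1129.8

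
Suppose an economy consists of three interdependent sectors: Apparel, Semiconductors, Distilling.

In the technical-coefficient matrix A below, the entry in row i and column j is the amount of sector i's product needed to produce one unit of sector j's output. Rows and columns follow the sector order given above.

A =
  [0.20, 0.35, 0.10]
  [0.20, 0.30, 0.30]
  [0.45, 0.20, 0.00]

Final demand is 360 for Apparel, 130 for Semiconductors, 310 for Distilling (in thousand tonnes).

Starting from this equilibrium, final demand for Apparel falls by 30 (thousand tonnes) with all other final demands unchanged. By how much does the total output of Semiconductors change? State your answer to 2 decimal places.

Δx_2 = -27.97

I − A =
  [   0.80    -0.35    -0.10]
  [  -0.20     0.70    -0.30]
  [  -0.45    -0.20     1.00]
Cofactors of I−A, C_ij = (−1)^(i+j)·(minor ij) (rows/columns in the sector order above):
  C_11 = (0.70)(1.00) − (-0.30)(-0.20) = 0.6400
  C_12 = −[(-0.20)(1.00) − (-0.30)(-0.45)] = 0.3350
  C_13 = (-0.20)(-0.20) − (0.70)(-0.45) = 0.3550
  C_21 = −[(-0.35)(1.00) − (-0.10)(-0.20)] = 0.3700
  C_22 = (0.80)(1.00) − (-0.10)(-0.45) = 0.7550
  C_23 = −[(0.80)(-0.20) − (-0.35)(-0.45)] = 0.3175
  C_31 = (-0.35)(-0.30) − (-0.10)(0.70) = 0.1750
  C_32 = −[(0.80)(-0.30) − (-0.10)(-0.20)] = 0.2600
  C_33 = (0.80)(0.70) − (-0.35)(-0.20) = 0.4900
det(I−A) = Σ_j (I−A)_1j·C_1j = (0.80)(0.6400) + (-0.35)(0.3350) + (-0.10)(0.3550) = 0.35925
adj(I−A) = Cᵀ =
  [ 0.6400   0.3700   0.1750]
  [ 0.3350   0.7550   0.2600]
  [ 0.3550   0.3175   0.4900]
(I − A)⁻¹ = adj(I−A) / det(I−A) ≈
  [   1.7815     1.0299     0.4871]
  [   0.9325     2.1016     0.7237]
  [   0.9882     0.8838     1.3640]
Δx = (I − A)⁻¹ Δd with Δd having -30 in the Apparel component and 0 elsewhere.
So Δx_2 = L_21 · (-30), where L_21 = adj(I−A)_21 / det(I−A) = 0.3350 / 0.35925.
Δx_2 = 0.3350 × (-30) / 0.35925 = -10.05 / 0.35925 ≈ -27.97.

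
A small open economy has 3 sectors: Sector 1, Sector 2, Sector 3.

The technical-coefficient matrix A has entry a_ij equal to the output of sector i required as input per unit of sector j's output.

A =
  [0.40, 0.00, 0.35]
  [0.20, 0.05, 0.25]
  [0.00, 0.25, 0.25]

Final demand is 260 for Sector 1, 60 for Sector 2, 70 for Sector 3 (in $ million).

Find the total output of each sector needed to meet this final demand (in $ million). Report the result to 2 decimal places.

x_1 = 530.27, x_2 = 218.52, x_3 = 166.17

I − A =
  [   0.60     0.00    -0.35]
  [  -0.20     0.95    -0.25]
  [   0.00    -0.25     0.75]
Cofactors of I−A, C_ij = (−1)^(i+j)·(minor ij) (rows/columns in the sector order above):
  C_11 = (0.95)(0.75) − (-0.25)(-0.25) = 0.6500
  C_12 = −[(-0.20)(0.75) − (-0.25)(0.00)] = 0.1500
  C_13 = (-0.20)(-0.25) − (0.95)(0.00) = 0.0500
  C_21 = −[(0.00)(0.75) − (-0.35)(-0.25)] = 0.0875
  C_22 = (0.60)(0.75) − (-0.35)(0.00) = 0.4500
  C_23 = −[(0.60)(-0.25) − (0.00)(0.00)] = 0.1500
  C_31 = (0.00)(-0.25) − (-0.35)(0.95) = 0.3325
  C_32 = −[(0.60)(-0.25) − (-0.35)(-0.20)] = 0.2200
  C_33 = (0.60)(0.95) − (0.00)(-0.20) = 0.5700
det(I−A) = Σ_j (I−A)_1j·C_1j = (0.60)(0.6500) + (0.00)(0.1500) + (-0.35)(0.0500) = 0.3725
adj(I−A) = Cᵀ =
  [ 0.6500   0.0875   0.3325]
  [ 0.1500   0.4500   0.2200]
  [ 0.0500   0.1500   0.5700]
(I − A)⁻¹ = adj(I−A) / det(I−A) ≈
  [   1.7450     0.2349     0.8926]
  [   0.4027     1.2081     0.5906]
  [   0.1342     0.4027     1.5302]
x = (I − A)⁻¹ d = adj(I−A)·d / det(I−A), with det(I−A) = 0.3725:
  x_1 = (0.6500·260 + 0.0875·60 + 0.3325·70) / 0.3725 = 197.525 / 0.3725 ≈ 530.27
  x_2 = (0.1500·260 + 0.4500·60 + 0.2200·70) / 0.3725 = 81.40 / 0.3725 ≈ 218.52
  x_3 = (0.0500·260 + 0.1500·60 + 0.5700·70) / 0.3725 = 61.90 / 0.3725 ≈ 166.17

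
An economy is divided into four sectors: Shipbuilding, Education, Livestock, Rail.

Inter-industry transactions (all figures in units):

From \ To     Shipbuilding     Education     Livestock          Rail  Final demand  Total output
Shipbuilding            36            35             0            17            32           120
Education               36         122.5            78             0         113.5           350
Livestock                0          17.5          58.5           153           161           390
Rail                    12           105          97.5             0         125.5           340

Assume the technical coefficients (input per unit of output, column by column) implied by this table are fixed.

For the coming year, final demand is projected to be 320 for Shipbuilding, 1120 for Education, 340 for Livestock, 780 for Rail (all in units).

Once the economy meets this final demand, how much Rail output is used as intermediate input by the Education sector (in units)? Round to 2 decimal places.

Technical coefficients a_ij = z_ij / X_j:
  a_SS = 36/120 = 0.30, a_ES = 36/120 = 0.30, a_LS = 0/120 = 0.00, a_RS = 12/120 = 0.10
  a_SE = 35/350 = 0.10, a_EE = 122.5/350 = 0.35, a_LE = 17.5/350 = 0.05, a_RE = 105/350 = 0.30
  a_SL = 0/390 = 0.00, a_EL = 78/390 = 0.20, a_LL = 58.5/390 = 0.15, a_RL = 97.5/390 = 0.25
  a_SR = 17/340 = 0.05, a_ER = 0/340 = 0.00, a_LR = 153/340 = 0.45, a_RR = 0/340 = 0.00
I − A =
  [   0.70    -0.10     0.00    -0.05]
  [  -0.30     0.65    -0.20     0.00]
  [   0.00    -0.05     0.85    -0.45]
  [  -0.10    -0.30    -0.25     1.00]
Compute the cofactors C_ij = (−1)^(i+j)·(3×3 minor ij) of I−A; the adjugate is their transpose:
adj(I−A) = Cᵀ =
  [ 0.442375   0.087125   0.031125   0.036125]
  [ 0.230250   0.512000   0.142750   0.075750]
  [ 0.084750   0.133750   0.417250   0.192000]
  [ 0.134500   0.195750   0.150250   0.354250]
det(I−A) = Σ_j (I−A)_1j·C_1j = (0.70)(0.442375) + (-0.10)(0.230250) + (0.00)(0.084750) + (-0.05)(0.134500) = 0.2799125
(I − A)⁻¹ = adj(I−A) / det(I−A) ≈
  [   1.5804     0.3113     0.1112     0.1291]
  [   0.8226     1.8291     0.5100     0.2706]
  [   0.3028     0.4778     1.4906     0.6859]
  [   0.4805     0.6993     0.5368     1.2656]
First solve x = (I − A)⁻¹ d = adj(I−A)·d / det(I−A); in particular x_E = (0.230250·320 + 0.512000·1120 + 0.142750·340 + 0.075750·780) / 0.2799125 = 754.74 / 0.2799125 ≈ 2696.3426.
Intermediate flow from R to E: z_RE = a_RE · x_E = 0.30 × 754.74 / 0.2799125 = 226.422 / 0.2799125 ≈ 808.90.

z_RE = 808.90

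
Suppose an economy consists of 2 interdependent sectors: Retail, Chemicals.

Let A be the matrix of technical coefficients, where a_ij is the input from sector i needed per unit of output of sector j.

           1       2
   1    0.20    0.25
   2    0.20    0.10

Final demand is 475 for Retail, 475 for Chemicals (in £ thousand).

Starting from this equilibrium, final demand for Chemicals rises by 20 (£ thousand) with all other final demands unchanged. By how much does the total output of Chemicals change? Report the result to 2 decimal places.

I − A =
  [   0.80    -0.25]
  [  -0.20     0.90]
det(I−A) = (0.80)(0.90) − (-0.25)(-0.20) = 0.6700
adj(I−A) = [[0.90, 0.25], [0.20, 0.80]]
(I − A)⁻¹ = adj(I−A) / det(I−A) ≈
  [   1.3433     0.3731]
  [   0.2985     1.1940]
Δx = (I − A)⁻¹ Δd with Δd having +20 in the Chemicals component and 0 elsewhere.
So Δx_2 = L_22 · (+20), where L_22 = adj(I−A)_22 / det(I−A) = 0.80 / 0.6700.
Δx_2 = 0.80 × (+20) / 0.6700 = 16.00 / 0.6700 ≈ 23.88.

Δx_2 = 23.88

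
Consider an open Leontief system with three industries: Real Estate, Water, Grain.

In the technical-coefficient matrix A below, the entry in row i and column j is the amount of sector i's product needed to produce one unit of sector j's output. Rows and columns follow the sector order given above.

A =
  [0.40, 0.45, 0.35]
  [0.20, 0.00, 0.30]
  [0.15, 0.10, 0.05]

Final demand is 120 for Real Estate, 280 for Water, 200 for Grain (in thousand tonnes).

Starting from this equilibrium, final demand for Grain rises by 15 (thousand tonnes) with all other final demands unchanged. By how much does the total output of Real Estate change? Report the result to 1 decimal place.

Δx_R = 18.8

I − A =
  [   0.60    -0.45    -0.35]
  [  -0.20     1.00    -0.30]
  [  -0.15    -0.10     0.95]
Cofactors of I−A, C_ij = (−1)^(i+j)·(minor ij) (rows/columns in the sector order above):
  C_11 = (1.00)(0.95) − (-0.30)(-0.10) = 0.9200
  C_12 = −[(-0.20)(0.95) − (-0.30)(-0.15)] = 0.2350
  C_13 = (-0.20)(-0.10) − (1.00)(-0.15) = 0.1700
  C_21 = −[(-0.45)(0.95) − (-0.35)(-0.10)] = 0.4625
  C_22 = (0.60)(0.95) − (-0.35)(-0.15) = 0.5175
  C_23 = −[(0.60)(-0.10) − (-0.45)(-0.15)] = 0.1275
  C_31 = (-0.45)(-0.30) − (-0.35)(1.00) = 0.4850
  C_32 = −[(0.60)(-0.30) − (-0.35)(-0.20)] = 0.2500
  C_33 = (0.60)(1.00) − (-0.45)(-0.20) = 0.5100
det(I−A) = Σ_j (I−A)_1j·C_1j = (0.60)(0.9200) + (-0.45)(0.2350) + (-0.35)(0.1700) = 0.38675
adj(I−A) = Cᵀ =
  [ 0.9200   0.4625   0.4850]
  [ 0.2350   0.5175   0.2500]
  [ 0.1700   0.1275   0.5100]
(I − A)⁻¹ = adj(I−A) / det(I−A) ≈
  [   2.3788     1.1959     1.2540]
  [   0.6076     1.3381     0.6464]
  [   0.4396     0.3297     1.3187]
Δx = (I − A)⁻¹ Δd with Δd having +15 in the Grain component and 0 elsewhere.
So Δx_R = L_RG · (+15), where L_RG = adj(I−A)_RG / det(I−A) = 0.4850 / 0.38675.
Δx_R = 0.4850 × (+15) / 0.38675 = 7.275 / 0.38675 ≈ 18.8.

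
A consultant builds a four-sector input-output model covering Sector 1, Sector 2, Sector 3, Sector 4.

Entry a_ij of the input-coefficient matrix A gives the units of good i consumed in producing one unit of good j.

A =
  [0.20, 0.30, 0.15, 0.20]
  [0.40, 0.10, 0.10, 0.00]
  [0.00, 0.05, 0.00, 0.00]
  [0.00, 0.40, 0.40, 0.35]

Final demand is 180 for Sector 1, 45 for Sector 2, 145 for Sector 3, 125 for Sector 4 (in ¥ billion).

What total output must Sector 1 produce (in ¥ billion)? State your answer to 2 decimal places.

I − A =
  [   0.80    -0.30    -0.15    -0.20]
  [  -0.40     0.90    -0.10     0.00]
  [   0.00    -0.05     1.00     0.00]
  [   0.00    -0.40    -0.40     0.65]
Compute the cofactors C_ij = (−1)^(i+j)·(3×3 minor ij) of I−A; the adjugate is their transpose:
adj(I−A) = Cᵀ =
  [ 0.581750   0.283875   0.187250   0.179000]
  [ 0.260000   0.520000   0.123000   0.080000]
  [ 0.013000   0.026000   0.358000   0.004000]
  [ 0.168000   0.336000   0.296000   0.593000]
det(I−A) = Σ_j (I−A)_1j·C_1j = (0.80)(0.581750) + (-0.30)(0.260000) + (-0.15)(0.013000) + (-0.20)(0.168000) = 0.35185
(I − A)⁻¹ = adj(I−A) / det(I−A) ≈
  [   1.6534     0.8068     0.5322     0.5087]
  [   0.7390     1.4779     0.3496     0.2274]
  [   0.0369     0.0739     1.0175     0.0114]
  [   0.4775     0.9550     0.8413     1.6854]
x = (I − A)⁻¹ d = adj(I−A)·d / det(I−A), with det(I−A) = 0.35185:
  x_1 = (0.581750·180 + 0.283875·45 + 0.187250·145 + 0.179000·125) / 0.35185 = 167.015625 / 0.35185 ≈ 474.68
  x_2 = (0.260000·180 + 0.520000·45 + 0.123000·145 + 0.080000·125) / 0.35185 = 98.035 / 0.35185 ≈ 278.63
  x_3 = (0.013000·180 + 0.026000·45 + 0.358000·145 + 0.004000·125) / 0.35185 = 55.92 / 0.35185 ≈ 158.93
  x_4 = (0.168000·180 + 0.336000·45 + 0.296000·145 + 0.593000·125) / 0.35185 = 162.405 / 0.35185 ≈ 461.57

x_1 = 474.68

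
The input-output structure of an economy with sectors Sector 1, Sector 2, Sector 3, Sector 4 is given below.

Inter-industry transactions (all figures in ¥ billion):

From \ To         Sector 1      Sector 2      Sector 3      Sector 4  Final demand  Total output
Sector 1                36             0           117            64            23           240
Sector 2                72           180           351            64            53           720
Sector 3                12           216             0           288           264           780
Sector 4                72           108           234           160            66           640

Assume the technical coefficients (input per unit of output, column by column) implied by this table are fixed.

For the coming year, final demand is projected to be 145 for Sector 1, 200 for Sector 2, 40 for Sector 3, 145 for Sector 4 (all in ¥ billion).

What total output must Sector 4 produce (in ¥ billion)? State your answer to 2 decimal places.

x_4 = 840.68

Technical coefficients a_ij = z_ij / X_j:
  a_11 = 36/240 = 0.15, a_21 = 72/240 = 0.30, a_31 = 12/240 = 0.05, a_41 = 72/240 = 0.30
  a_12 = 0/720 = 0.00, a_22 = 180/720 = 0.25, a_32 = 216/720 = 0.30, a_42 = 108/720 = 0.15
  a_13 = 117/780 = 0.15, a_23 = 351/780 = 0.45, a_33 = 0/780 = 0.00, a_43 = 234/780 = 0.30
  a_14 = 64/640 = 0.10, a_24 = 64/640 = 0.10, a_34 = 288/640 = 0.45, a_44 = 160/640 = 0.25
I − A =
  [   0.85     0.00    -0.15    -0.10]
  [  -0.30     0.75    -0.45    -0.10]
  [  -0.05    -0.30     1.00    -0.45]
  [  -0.30    -0.15    -0.30     0.75]
Compute the cofactors C_ij = (−1)^(i+j)·(3×3 minor ij) of I−A; the adjugate is their transpose:
adj(I−A) = Cᵀ =
  [ 0.305625   0.067875   0.111375   0.116625]
  [ 0.293625   0.465375   0.346125   0.308875]
  [ 0.225375   0.240375   0.438375   0.325125]
  [ 0.271125   0.216375   0.289125   0.503625]
det(I−A) = Σ_j (I−A)_1j·C_1j = (0.85)(0.305625) + (0.00)(0.293625) + (-0.15)(0.225375) + (-0.10)(0.271125) = 0.1988625
(I − A)⁻¹ = adj(I−A) / det(I−A) ≈
  [   1.5369     0.3413     0.5601     0.5865]
  [   1.4765     2.3402     1.7405     1.5532]
  [   1.1333     1.2087     2.2044     1.6349]
  [   1.3634     1.0881     1.4539     2.5325]
x = (I − A)⁻¹ d = adj(I−A)·d / det(I−A), with det(I−A) = 0.1988625:
  x_1 = (0.305625·145 + 0.067875·200 + 0.111375·40 + 0.116625·145) / 0.1988625 = 79.25625 / 0.1988625 ≈ 398.55
  x_2 = (0.293625·145 + 0.465375·200 + 0.346125·40 + 0.308875·145) / 0.1988625 = 194.2825 / 0.1988625 ≈ 976.97
  x_3 = (0.225375·145 + 0.240375·200 + 0.438375·40 + 0.325125·145) / 0.1988625 = 145.4325 / 0.1988625 ≈ 731.32
  x_4 = (0.271125·145 + 0.216375·200 + 0.289125·40 + 0.503625·145) / 0.1988625 = 167.17875 / 0.1988625 ≈ 840.68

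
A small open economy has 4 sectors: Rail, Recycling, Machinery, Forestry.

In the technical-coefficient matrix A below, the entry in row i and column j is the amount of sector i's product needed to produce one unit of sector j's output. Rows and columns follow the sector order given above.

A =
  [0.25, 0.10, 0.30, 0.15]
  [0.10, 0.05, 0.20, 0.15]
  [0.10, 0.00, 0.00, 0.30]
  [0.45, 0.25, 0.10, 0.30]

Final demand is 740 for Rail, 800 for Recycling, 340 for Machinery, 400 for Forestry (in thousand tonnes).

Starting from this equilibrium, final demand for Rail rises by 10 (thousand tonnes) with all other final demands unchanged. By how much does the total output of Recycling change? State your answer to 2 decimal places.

Δx_2 = 6.09

I − A =
  [   0.75    -0.10    -0.30    -0.15]
  [  -0.10     0.95    -0.20    -0.15]
  [  -0.10     0.00     1.00    -0.30]
  [  -0.45    -0.25    -0.10     0.70]
Compute the cofactors C_ij = (−1)^(i+j)·(3×3 minor ij) of I−A; the adjugate is their transpose:
adj(I−A) = Cᵀ =
  [ 0.5840   0.1270   0.2255   0.2490]
  [ 0.1770   0.3720   0.1455   0.1800]
  [ 0.1985   0.0805   0.3890   0.2265]
  [ 0.4670   0.2260   0.2525   0.6720]
det(I−A) = Σ_j (I−A)_1j·C_1j = (0.75)(0.5840) + (-0.10)(0.1770) + (-0.30)(0.1985) + (-0.15)(0.4670) = 0.2907
(I − A)⁻¹ = adj(I−A) / det(I−A) ≈
  [   2.0089     0.4369     0.7757     0.8566]
  [   0.6089     1.2797     0.5005     0.6192]
  [   0.6828     0.2769     1.3381     0.7792]
  [   1.6065     0.7774     0.8686     2.3117]
Δx = (I − A)⁻¹ Δd with Δd having +10 in the Rail component and 0 elsewhere.
So Δx_2 = L_21 · (+10), where L_21 = adj(I−A)_21 / det(I−A) = 0.1770 / 0.2907.
Δx_2 = 0.1770 × (+10) / 0.2907 = 1.77 / 0.2907 ≈ 6.09.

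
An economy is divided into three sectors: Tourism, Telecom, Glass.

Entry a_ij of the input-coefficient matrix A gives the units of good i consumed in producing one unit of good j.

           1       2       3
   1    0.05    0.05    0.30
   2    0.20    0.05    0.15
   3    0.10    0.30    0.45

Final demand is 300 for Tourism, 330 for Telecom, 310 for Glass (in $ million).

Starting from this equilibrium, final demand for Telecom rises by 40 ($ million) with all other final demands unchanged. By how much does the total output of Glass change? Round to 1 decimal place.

Δx_3 = 28.9

I − A =
  [   0.95    -0.05    -0.30]
  [  -0.20     0.95    -0.15]
  [  -0.10    -0.30     0.55]
Cofactors of I−A, C_ij = (−1)^(i+j)·(minor ij) (rows/columns in the sector order above):
  C_11 = (0.95)(0.55) − (-0.15)(-0.30) = 0.4775
  C_12 = −[(-0.20)(0.55) − (-0.15)(-0.10)] = 0.1250
  C_13 = (-0.20)(-0.30) − (0.95)(-0.10) = 0.1550
  C_21 = −[(-0.05)(0.55) − (-0.30)(-0.30)] = 0.1175
  C_22 = (0.95)(0.55) − (-0.30)(-0.10) = 0.4925
  C_23 = −[(0.95)(-0.30) − (-0.05)(-0.10)] = 0.2900
  C_31 = (-0.05)(-0.15) − (-0.30)(0.95) = 0.2925
  C_32 = −[(0.95)(-0.15) − (-0.30)(-0.20)] = 0.2025
  C_33 = (0.95)(0.95) − (-0.05)(-0.20) = 0.8925
det(I−A) = Σ_j (I−A)_1j·C_1j = (0.95)(0.4775) + (-0.05)(0.1250) + (-0.30)(0.1550) = 0.400875
adj(I−A) = Cᵀ =
  [ 0.4775   0.1175   0.2925]
  [ 0.1250   0.4925   0.2025]
  [ 0.1550   0.2900   0.8925]
(I − A)⁻¹ = adj(I−A) / det(I−A) ≈
  [   1.1911     0.2931     0.7297]
  [   0.3118     1.2286     0.5051]
  [   0.3867     0.7234     2.2264]
Δx = (I − A)⁻¹ Δd with Δd having +40 in the Telecom component and 0 elsewhere.
So Δx_3 = L_32 · (+40), where L_32 = adj(I−A)_32 / det(I−A) = 0.2900 / 0.400875.
Δx_3 = 0.2900 × (+40) / 0.400875 = 11.60 / 0.400875 ≈ 28.9.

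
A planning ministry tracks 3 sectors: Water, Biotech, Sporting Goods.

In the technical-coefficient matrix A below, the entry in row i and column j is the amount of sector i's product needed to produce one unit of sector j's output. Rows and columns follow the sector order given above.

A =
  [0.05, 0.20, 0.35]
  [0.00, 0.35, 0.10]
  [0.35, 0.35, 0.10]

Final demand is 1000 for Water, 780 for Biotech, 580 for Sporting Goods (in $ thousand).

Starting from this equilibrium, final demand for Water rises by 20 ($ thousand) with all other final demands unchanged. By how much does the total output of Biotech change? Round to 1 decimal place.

Δx_2 = 1.6

I − A =
  [   0.95    -0.20    -0.35]
  [   0.00     0.65    -0.10]
  [  -0.35    -0.35     0.90]
Cofactors of I−A, C_ij = (−1)^(i+j)·(minor ij) (rows/columns in the sector order above):
  C_11 = (0.65)(0.90) − (-0.10)(-0.35) = 0.5500
  C_12 = −[(0.00)(0.90) − (-0.10)(-0.35)] = 0.0350
  C_13 = (0.00)(-0.35) − (0.65)(-0.35) = 0.2275
  C_21 = −[(-0.20)(0.90) − (-0.35)(-0.35)] = 0.3025
  C_22 = (0.95)(0.90) − (-0.35)(-0.35) = 0.7325
  C_23 = −[(0.95)(-0.35) − (-0.20)(-0.35)] = 0.4025
  C_31 = (-0.20)(-0.10) − (-0.35)(0.65) = 0.2475
  C_32 = −[(0.95)(-0.10) − (-0.35)(0.00)] = 0.0950
  C_33 = (0.95)(0.65) − (-0.20)(0.00) = 0.6175
det(I−A) = Σ_j (I−A)_1j·C_1j = (0.95)(0.5500) + (-0.20)(0.0350) + (-0.35)(0.2275) = 0.435875
adj(I−A) = Cᵀ =
  [ 0.5500   0.3025   0.2475]
  [ 0.0350   0.7325   0.0950]
  [ 0.2275   0.4025   0.6175]
(I − A)⁻¹ = adj(I−A) / det(I−A) ≈
  [   1.2618     0.6940     0.5678]
  [   0.0803     1.6805     0.2180]
  [   0.5219     0.9234     1.4167]
Δx = (I − A)⁻¹ Δd with Δd having +20 in the Water component and 0 elsewhere.
So Δx_2 = L_21 · (+20), where L_21 = adj(I−A)_21 / det(I−A) = 0.0350 / 0.435875.
Δx_2 = 0.0350 × (+20) / 0.435875 = 0.70 / 0.435875 ≈ 1.6.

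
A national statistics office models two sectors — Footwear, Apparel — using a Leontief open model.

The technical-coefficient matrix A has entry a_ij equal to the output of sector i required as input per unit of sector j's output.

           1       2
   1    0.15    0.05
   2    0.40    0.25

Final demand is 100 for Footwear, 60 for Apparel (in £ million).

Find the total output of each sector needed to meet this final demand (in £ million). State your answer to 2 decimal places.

x_1 = 126.32, x_2 = 147.37

I − A =
  [   0.85    -0.05]
  [  -0.40     0.75]
det(I−A) = (0.85)(0.75) − (-0.05)(-0.40) = 0.6175
adj(I−A) = [[0.75, 0.05], [0.40, 0.85]]
(I − A)⁻¹ = adj(I−A) / det(I−A) ≈
  [   1.2146     0.0810]
  [   0.6478     1.3765]
x = (I − A)⁻¹ d = adj(I−A)·d / det(I−A), with det(I−A) = 0.6175:
  x_1 = (0.75·100 + 0.05·60) / 0.6175 = 78.00 / 0.6175 ≈ 126.32
  x_2 = (0.40·100 + 0.85·60) / 0.6175 = 91.00 / 0.6175 ≈ 147.37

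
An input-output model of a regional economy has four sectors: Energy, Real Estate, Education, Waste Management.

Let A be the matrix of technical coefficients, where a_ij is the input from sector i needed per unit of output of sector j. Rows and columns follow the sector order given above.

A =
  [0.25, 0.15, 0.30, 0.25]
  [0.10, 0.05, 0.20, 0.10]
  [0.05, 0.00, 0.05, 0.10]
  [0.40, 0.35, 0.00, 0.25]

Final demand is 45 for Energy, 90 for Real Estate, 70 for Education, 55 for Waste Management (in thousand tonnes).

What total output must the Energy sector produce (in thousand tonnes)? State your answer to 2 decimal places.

x_1 = 233.58

I − A =
  [   0.75    -0.15    -0.30    -0.25]
  [  -0.10     0.95    -0.20    -0.10]
  [  -0.05     0.00     0.95    -0.10]
  [  -0.40    -0.35     0.00     0.75]
Compute the cofactors C_ij = (−1)^(i+j)·(3×3 minor ij) of I−A; the adjugate is their transpose:
adj(I−A) = Cᵀ =
  [ 0.636625   0.200500   0.243250   0.271375]
  [ 0.124750   0.416125   0.127000   0.114000]
  [ 0.075375   0.042250   0.387125   0.082375]
  [ 0.397750   0.301125   0.189000   0.646875]
det(I−A) = Σ_j (I−A)_1j·C_1j = (0.75)(0.636625) + (-0.15)(0.124750) + (-0.30)(0.075375) + (-0.25)(0.397750) = 0.33670625
(I − A)⁻¹ = adj(I−A) / det(I−A) ≈
  [   1.8907     0.5955     0.7224     0.8060]
  [   0.3705     1.2359     0.3772     0.3386]
  [   0.2239     0.1255     1.1497     0.2446]
  [   1.1813     0.8943     0.5613     1.9212]
x = (I − A)⁻¹ d = adj(I−A)·d / det(I−A), with det(I−A) = 0.33670625:
  x_1 = (0.636625·45 + 0.200500·90 + 0.243250·70 + 0.271375·55) / 0.33670625 = 78.64625 / 0.33670625 ≈ 233.58
  x_2 = (0.124750·45 + 0.416125·90 + 0.127000·70 + 0.114000·55) / 0.33670625 = 58.225 / 0.33670625 ≈ 172.93
  x_3 = (0.075375·45 + 0.042250·90 + 0.387125·70 + 0.082375·55) / 0.33670625 = 38.82375 / 0.33670625 ≈ 115.30
  x_4 = (0.397750·45 + 0.301125·90 + 0.189000·70 + 0.646875·55) / 0.33670625 = 93.808125 / 0.33670625 ≈ 278.61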